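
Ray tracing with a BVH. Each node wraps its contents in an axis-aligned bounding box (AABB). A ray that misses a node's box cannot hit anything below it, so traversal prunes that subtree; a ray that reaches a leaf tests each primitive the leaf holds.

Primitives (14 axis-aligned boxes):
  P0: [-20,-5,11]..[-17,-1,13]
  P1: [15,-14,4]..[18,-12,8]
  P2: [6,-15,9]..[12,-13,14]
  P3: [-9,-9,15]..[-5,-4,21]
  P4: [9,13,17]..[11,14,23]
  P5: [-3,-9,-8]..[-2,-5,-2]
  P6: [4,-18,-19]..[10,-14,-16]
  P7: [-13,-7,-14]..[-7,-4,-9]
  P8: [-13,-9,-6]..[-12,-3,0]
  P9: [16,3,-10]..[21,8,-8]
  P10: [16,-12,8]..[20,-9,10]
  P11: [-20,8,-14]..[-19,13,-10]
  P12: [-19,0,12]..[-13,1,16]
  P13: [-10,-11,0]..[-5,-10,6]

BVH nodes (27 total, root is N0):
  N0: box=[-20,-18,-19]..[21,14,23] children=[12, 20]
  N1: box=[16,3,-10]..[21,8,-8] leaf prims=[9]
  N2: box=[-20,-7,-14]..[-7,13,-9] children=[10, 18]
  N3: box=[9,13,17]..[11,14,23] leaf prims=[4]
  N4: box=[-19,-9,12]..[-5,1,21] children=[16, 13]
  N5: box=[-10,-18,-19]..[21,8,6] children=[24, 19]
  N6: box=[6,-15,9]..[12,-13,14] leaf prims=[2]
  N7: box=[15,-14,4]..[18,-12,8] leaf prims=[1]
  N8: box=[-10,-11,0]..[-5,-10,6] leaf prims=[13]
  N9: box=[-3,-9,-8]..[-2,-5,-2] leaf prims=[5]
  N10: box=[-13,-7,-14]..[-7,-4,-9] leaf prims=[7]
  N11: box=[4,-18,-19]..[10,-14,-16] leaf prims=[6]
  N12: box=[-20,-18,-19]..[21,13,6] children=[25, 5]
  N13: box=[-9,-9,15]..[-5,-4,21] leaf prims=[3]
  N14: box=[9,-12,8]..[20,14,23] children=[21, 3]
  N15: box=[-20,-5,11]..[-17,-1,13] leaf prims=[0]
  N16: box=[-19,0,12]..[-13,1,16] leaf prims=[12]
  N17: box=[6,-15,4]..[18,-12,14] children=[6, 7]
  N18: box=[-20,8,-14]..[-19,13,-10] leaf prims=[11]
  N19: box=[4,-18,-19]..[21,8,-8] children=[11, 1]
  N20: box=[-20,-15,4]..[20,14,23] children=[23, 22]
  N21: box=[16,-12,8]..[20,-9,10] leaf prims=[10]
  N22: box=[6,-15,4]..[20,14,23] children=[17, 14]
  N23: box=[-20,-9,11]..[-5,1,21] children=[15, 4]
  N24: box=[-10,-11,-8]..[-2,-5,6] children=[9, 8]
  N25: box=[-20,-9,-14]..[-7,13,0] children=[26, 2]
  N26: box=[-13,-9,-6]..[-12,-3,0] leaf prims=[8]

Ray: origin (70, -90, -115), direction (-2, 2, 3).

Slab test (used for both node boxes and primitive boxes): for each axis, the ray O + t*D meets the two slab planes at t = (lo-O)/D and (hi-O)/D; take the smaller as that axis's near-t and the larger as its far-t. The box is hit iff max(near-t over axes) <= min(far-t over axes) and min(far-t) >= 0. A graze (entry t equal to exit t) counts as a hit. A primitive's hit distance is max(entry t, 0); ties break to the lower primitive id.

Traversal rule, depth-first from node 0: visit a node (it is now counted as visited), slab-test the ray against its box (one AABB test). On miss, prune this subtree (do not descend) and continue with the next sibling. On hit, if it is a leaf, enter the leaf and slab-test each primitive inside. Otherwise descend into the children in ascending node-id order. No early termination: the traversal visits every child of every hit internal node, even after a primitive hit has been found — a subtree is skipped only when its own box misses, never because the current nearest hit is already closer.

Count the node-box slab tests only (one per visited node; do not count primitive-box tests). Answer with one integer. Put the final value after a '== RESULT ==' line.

Walk:
N0 x:[49/2,45] y:[36,52] z:[32,46] -> hit [36,45], descend [12, 20]
  N12 x:[49/2,45] y:[36,103/2] z:[32,121/3] -> hit [36,121/3], descend [5, 25]
    N5 x:[49/2,40] y:[36,49] z:[32,121/3] -> hit [36,40], descend [19, 24]
      N19 x:[49/2,33] y:[36,49] z:[32,107/3] -> miss, prune
      N24 x:[36,40] y:[79/2,85/2] z:[107/3,121/3] -> hit [79/2,40], descend [8, 9]
        N8 x:[75/2,40] y:[79/2,40] z:[115/3,121/3] -> hit [79/2,40] leaf, test {P13@t=79/2}
        N9 x:[36,73/2] y:[81/2,85/2] z:[107/3,113/3] -> miss, prune
    N25 x:[77/2,45] y:[81/2,103/2] z:[101/3,115/3] -> miss, prune
  N20 x:[25,45] y:[75/2,52] z:[119/3,46] -> hit [119/3,45], descend [22, 23]
    N22 x:[25,32] y:[75/2,52] z:[119/3,46] -> miss, prune
    N23 x:[75/2,45] y:[81/2,91/2] z:[42,136/3] -> hit [42,45], descend [4, 15]
      N4 x:[75/2,89/2] y:[81/2,91/2] z:[127/3,136/3] -> hit [127/3,89/2], descend [13, 16]
        N13 x:[75/2,79/2] y:[81/2,43] z:[130/3,136/3] -> miss, prune
        N16 x:[83/2,89/2] y:[45,91/2] z:[127/3,131/3] -> miss, prune
      N15 x:[87/2,45] y:[85/2,89/2] z:[42,128/3] -> miss, prune

order=[0, 12, 5, 19, 24, 8, 9, 25, 20, 22, 23, 4, 13, 16, 15]  |boxes|=15  |leaves|=1  hit=P13

== RESULT ==
15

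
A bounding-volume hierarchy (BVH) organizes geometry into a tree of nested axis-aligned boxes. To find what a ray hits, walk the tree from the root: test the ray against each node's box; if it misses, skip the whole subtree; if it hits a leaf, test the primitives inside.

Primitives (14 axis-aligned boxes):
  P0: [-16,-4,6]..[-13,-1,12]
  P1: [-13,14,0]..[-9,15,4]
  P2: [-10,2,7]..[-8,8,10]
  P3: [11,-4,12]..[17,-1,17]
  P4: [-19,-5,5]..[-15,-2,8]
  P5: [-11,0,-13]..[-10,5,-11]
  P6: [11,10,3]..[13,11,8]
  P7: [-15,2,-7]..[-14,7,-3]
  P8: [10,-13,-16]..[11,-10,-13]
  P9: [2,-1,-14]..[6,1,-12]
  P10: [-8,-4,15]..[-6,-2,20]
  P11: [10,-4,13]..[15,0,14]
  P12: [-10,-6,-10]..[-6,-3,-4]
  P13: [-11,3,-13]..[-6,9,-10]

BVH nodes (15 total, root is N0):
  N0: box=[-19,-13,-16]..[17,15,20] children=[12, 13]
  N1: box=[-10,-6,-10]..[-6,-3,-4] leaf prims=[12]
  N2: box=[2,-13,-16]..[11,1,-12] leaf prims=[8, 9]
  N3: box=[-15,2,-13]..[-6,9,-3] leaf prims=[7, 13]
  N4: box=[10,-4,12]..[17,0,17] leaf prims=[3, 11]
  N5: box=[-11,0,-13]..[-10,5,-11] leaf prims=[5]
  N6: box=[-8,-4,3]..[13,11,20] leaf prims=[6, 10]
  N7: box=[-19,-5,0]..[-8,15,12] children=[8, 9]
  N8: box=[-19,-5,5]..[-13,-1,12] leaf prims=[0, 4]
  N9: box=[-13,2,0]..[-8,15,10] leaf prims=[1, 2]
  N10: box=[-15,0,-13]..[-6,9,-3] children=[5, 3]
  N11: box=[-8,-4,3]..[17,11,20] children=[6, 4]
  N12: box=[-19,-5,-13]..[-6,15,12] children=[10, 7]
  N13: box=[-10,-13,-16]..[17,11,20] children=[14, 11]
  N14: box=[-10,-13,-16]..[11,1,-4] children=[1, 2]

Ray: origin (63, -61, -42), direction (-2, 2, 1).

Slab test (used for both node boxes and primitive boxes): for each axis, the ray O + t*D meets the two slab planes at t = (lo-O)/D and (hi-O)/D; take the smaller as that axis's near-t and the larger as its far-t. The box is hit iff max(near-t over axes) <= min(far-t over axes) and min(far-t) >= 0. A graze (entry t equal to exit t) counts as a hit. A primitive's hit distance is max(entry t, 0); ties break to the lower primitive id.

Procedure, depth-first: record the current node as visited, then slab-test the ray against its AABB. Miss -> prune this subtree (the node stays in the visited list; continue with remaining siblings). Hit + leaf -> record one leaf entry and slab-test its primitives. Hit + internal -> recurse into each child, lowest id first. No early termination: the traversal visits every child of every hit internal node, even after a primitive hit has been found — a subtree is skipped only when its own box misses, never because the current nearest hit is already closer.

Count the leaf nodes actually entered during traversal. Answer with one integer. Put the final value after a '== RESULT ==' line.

Trace the traversal:
N0 x:[23,41] y:[24,38] z:[26,62] -> hit [26,38], descend [12, 13]
  N12 x:[69/2,41] y:[28,38] z:[29,54] -> hit [69/2,38], descend [7, 10]
    N7 x:[71/2,41] y:[28,38] z:[42,54] -> miss, prune
    N10 x:[69/2,39] y:[61/2,35] z:[29,39] -> hit [69/2,35], descend [3, 5]
      N3 x:[69/2,39] y:[63/2,35] z:[29,39] -> hit [69/2,35] leaf, test {P7(miss), P13(miss)}
      N5 x:[73/2,37] y:[61/2,33] z:[29,31] -> miss, prune
  N13 x:[23,73/2] y:[24,36] z:[26,62] -> hit [26,36], descend [11, 14]
    N11 x:[23,71/2] y:[57/2,36] z:[45,62] -> miss, prune
    N14 x:[26,73/2] y:[24,31] z:[26,38] -> hit [26,31], descend [1, 2]
      N1 x:[69/2,73/2] y:[55/2,29] z:[32,38] -> miss, prune
      N2 x:[26,61/2] y:[24,31] z:[26,30] -> hit [26,30] leaf, test {P8(miss), P9@t=30}

Summary -> nodes [0, 12, 7, 10, 3, 5, 13, 11, 14, 1, 2]; box-tests=11; leaf-entries=2; first=P9

== RESULT ==
2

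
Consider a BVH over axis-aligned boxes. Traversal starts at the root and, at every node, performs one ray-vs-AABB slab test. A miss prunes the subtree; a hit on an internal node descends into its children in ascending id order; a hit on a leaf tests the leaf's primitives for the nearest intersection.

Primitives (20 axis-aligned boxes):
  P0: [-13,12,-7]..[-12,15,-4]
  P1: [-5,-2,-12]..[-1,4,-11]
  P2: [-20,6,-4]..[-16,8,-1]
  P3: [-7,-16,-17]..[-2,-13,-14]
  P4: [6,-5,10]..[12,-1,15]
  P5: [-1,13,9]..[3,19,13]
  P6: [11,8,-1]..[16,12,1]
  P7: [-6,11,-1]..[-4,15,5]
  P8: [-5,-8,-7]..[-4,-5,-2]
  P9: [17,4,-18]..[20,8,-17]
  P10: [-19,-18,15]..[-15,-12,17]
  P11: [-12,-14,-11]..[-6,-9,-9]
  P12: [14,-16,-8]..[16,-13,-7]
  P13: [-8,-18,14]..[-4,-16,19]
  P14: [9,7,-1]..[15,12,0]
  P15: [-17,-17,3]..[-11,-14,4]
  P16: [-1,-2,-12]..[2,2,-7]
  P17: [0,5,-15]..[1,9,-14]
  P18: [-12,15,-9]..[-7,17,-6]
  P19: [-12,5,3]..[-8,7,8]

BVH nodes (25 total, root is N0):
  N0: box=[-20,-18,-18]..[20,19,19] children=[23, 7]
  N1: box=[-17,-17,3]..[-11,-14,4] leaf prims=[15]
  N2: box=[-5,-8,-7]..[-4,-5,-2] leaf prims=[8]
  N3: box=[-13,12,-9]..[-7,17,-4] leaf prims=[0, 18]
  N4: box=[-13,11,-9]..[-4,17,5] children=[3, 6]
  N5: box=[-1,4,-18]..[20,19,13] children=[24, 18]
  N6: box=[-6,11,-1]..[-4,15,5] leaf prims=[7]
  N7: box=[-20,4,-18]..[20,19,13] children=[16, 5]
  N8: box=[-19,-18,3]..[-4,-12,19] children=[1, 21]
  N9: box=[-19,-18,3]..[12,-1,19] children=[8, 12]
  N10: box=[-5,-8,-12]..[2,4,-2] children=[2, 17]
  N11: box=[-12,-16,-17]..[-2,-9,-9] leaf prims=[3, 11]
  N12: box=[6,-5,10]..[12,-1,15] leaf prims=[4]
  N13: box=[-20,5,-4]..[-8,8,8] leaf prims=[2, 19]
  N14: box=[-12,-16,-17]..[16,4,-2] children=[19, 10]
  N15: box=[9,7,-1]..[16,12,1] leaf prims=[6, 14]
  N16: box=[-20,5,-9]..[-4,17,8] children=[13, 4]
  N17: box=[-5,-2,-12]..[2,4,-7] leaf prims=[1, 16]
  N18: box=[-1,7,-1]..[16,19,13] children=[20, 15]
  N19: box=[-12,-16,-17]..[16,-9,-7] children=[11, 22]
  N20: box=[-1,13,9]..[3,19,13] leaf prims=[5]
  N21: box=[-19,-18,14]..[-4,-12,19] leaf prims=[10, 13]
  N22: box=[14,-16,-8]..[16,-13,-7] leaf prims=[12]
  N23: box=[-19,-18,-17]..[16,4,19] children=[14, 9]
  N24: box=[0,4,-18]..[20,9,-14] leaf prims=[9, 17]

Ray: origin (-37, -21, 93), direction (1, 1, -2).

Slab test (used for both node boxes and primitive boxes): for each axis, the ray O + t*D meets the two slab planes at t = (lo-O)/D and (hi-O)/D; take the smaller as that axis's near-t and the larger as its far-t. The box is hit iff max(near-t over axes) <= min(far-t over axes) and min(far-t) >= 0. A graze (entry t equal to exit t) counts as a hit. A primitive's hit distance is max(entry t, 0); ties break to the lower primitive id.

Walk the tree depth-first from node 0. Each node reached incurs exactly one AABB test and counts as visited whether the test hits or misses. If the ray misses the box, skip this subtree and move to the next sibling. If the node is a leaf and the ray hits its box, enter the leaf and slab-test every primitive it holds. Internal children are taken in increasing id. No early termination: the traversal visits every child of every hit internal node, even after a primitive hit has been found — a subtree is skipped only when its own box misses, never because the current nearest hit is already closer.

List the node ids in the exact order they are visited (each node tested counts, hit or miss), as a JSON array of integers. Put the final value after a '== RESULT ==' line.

Walk:
N0 x:[17,57] y:[3,40] z:[37,111/2] -> hit [37,40], descend [7, 23]
  N7 x:[17,57] y:[25,40] z:[40,111/2] -> hit [40,40], descend [5, 16]
    N5 x:[36,57] y:[25,40] z:[40,111/2] -> hit [40,40], descend [18, 24]
      N18 x:[36,53] y:[28,40] z:[40,47] -> hit [40,40], descend [15, 20]
        N15 x:[46,53] y:[28,33] z:[46,47] -> miss, prune
        N20 x:[36,40] y:[34,40] z:[40,42] -> hit [40,40] leaf, test {P5@t=40}
      N24 x:[37,57] y:[25,30] z:[107/2,111/2] -> miss, prune
    N16 x:[17,33] y:[26,38] z:[85/2,51] -> miss, prune
  N23 x:[18,53] y:[3,25] z:[37,55] -> miss, prune

Summary -> nodes [0, 7, 5, 18, 15, 20, 24, 16, 23]; box-tests=9; leaf-entries=1; first=P5

== RESULT ==
[0, 7, 5, 18, 15, 20, 24, 16, 23]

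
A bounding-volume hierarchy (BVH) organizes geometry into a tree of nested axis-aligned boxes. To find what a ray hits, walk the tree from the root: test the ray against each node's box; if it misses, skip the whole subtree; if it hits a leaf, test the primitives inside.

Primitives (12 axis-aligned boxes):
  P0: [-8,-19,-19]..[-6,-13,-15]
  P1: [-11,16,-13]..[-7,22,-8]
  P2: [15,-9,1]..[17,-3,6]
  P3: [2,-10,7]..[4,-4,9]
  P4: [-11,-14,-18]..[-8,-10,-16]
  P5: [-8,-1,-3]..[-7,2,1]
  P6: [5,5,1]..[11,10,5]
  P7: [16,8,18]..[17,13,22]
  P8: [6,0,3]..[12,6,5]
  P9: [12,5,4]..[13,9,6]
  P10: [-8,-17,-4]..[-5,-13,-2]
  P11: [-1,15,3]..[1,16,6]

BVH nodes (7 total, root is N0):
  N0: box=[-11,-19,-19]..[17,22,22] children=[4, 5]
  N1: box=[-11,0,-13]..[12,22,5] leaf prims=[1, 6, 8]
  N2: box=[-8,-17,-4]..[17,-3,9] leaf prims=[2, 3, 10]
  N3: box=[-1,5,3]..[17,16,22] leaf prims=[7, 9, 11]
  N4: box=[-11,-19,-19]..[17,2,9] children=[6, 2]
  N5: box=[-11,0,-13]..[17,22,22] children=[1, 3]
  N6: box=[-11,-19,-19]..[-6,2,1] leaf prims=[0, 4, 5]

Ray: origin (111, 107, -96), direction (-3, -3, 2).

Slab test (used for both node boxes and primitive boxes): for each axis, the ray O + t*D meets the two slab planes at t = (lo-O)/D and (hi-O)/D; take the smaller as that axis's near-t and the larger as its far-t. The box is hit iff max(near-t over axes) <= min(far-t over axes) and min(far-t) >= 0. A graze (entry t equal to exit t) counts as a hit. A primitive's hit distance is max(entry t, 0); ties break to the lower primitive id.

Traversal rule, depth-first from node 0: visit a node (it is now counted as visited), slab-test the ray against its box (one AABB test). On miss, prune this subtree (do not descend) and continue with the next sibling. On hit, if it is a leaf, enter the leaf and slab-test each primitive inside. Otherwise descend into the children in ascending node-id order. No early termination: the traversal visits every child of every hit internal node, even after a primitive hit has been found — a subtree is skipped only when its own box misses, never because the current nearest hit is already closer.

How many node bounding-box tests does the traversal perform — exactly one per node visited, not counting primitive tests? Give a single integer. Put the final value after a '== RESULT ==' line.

Traverse from the root:
N0 x:[94/3,122/3] y:[85/3,42] z:[77/2,59] -> hit [77/2,122/3], descend [4, 5]
  N4 x:[94/3,122/3] y:[35,42] z:[77/2,105/2] -> hit [77/2,122/3], descend [2, 6]
    N2 x:[94/3,119/3] y:[110/3,124/3] z:[46,105/2] -> miss, prune
    N6 x:[39,122/3] y:[35,42] z:[77/2,97/2] -> hit [39,122/3] leaf, test {P0(miss), P4@t=119/3, P5(miss)}
  N5 x:[94/3,122/3] y:[85/3,107/3] z:[83/2,59] -> miss, prune

Summary -> nodes [0, 4, 2, 6, 5]; box-tests=5; leaf-entries=1; first=P4

== RESULT ==
5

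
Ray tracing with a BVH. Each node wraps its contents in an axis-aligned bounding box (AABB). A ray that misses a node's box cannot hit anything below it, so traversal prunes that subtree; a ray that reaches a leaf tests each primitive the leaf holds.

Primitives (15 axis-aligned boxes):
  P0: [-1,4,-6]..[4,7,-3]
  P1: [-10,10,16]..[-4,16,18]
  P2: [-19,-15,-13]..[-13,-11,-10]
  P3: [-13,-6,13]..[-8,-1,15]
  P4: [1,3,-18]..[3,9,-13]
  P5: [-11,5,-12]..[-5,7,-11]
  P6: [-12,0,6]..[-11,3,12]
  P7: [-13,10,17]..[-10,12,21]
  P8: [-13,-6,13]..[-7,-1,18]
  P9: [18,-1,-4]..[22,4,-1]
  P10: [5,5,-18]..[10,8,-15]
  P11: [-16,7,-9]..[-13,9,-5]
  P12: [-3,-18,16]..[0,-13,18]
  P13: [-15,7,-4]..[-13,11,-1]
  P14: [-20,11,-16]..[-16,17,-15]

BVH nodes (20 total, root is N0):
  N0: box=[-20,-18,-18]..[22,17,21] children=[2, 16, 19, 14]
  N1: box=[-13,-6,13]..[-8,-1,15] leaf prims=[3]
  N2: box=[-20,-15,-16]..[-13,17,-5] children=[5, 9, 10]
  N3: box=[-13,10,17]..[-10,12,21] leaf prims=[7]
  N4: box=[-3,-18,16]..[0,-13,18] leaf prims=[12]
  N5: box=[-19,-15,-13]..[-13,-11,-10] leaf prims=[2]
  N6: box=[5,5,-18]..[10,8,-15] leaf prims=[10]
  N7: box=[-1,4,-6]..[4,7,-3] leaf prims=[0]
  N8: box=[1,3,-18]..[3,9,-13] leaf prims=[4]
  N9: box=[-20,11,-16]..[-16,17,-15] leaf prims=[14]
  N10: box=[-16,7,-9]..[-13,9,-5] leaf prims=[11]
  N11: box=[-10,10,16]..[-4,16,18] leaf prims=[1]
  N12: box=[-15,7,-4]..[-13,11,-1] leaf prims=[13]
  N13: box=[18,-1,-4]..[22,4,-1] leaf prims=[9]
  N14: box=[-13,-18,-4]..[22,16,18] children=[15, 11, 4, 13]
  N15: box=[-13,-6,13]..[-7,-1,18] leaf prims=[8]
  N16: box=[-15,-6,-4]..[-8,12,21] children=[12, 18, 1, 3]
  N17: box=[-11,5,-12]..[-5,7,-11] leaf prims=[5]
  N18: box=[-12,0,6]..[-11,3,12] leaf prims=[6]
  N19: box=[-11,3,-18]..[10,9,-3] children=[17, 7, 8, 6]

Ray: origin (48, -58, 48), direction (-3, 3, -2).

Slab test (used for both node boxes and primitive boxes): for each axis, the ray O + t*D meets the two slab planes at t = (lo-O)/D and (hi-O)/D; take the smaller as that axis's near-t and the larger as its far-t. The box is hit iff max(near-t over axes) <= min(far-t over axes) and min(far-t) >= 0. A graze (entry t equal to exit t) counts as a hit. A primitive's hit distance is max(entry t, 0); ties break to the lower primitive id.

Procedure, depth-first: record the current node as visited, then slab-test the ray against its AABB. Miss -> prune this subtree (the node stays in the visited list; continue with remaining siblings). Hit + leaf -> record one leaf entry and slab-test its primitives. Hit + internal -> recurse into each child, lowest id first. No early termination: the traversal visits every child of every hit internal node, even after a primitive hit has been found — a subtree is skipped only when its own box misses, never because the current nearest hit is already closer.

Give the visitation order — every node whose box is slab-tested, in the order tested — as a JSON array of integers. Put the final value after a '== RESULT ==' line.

Traverse from the root:
N0 x:[26/3,68/3] y:[40/3,25] z:[27/2,33] -> hit [27/2,68/3], descend [2, 14, 16, 19]
  N2 x:[61/3,68/3] y:[43/3,25] z:[53/2,32] -> miss, prune
  N14 x:[26/3,61/3] y:[40/3,74/3] z:[15,26] -> hit [15,61/3], descend [4, 11, 13, 15]
    N4 x:[16,17] y:[40/3,15] z:[15,16] -> miss, prune
    N11 x:[52/3,58/3] y:[68/3,74/3] z:[15,16] -> miss, prune
    N13 x:[26/3,10] y:[19,62/3] z:[49/2,26] -> miss, prune
    N15 x:[55/3,61/3] y:[52/3,19] z:[15,35/2] -> miss, prune
  N16 x:[56/3,21] y:[52/3,70/3] z:[27/2,26] -> hit [56/3,21], descend [1, 3, 12, 18]
    N1 x:[56/3,61/3] y:[52/3,19] z:[33/2,35/2] -> miss, prune
    N3 x:[58/3,61/3] y:[68/3,70/3] z:[27/2,31/2] -> miss, prune
    N12 x:[61/3,21] y:[65/3,23] z:[49/2,26] -> miss, prune
    N18 x:[59/3,20] y:[58/3,61/3] z:[18,21] -> hit [59/3,20] leaf, test {P6@t=59/3}
  N19 x:[38/3,59/3] y:[61/3,67/3] z:[51/2,33] -> miss, prune

order=[0, 2, 14, 4, 11, 13, 15, 16, 1, 3, 12, 18, 19]  |boxes|=13  |leaves|=1  hit=P6

== RESULT ==
[0, 2, 14, 4, 11, 13, 15, 16, 1, 3, 12, 18, 19]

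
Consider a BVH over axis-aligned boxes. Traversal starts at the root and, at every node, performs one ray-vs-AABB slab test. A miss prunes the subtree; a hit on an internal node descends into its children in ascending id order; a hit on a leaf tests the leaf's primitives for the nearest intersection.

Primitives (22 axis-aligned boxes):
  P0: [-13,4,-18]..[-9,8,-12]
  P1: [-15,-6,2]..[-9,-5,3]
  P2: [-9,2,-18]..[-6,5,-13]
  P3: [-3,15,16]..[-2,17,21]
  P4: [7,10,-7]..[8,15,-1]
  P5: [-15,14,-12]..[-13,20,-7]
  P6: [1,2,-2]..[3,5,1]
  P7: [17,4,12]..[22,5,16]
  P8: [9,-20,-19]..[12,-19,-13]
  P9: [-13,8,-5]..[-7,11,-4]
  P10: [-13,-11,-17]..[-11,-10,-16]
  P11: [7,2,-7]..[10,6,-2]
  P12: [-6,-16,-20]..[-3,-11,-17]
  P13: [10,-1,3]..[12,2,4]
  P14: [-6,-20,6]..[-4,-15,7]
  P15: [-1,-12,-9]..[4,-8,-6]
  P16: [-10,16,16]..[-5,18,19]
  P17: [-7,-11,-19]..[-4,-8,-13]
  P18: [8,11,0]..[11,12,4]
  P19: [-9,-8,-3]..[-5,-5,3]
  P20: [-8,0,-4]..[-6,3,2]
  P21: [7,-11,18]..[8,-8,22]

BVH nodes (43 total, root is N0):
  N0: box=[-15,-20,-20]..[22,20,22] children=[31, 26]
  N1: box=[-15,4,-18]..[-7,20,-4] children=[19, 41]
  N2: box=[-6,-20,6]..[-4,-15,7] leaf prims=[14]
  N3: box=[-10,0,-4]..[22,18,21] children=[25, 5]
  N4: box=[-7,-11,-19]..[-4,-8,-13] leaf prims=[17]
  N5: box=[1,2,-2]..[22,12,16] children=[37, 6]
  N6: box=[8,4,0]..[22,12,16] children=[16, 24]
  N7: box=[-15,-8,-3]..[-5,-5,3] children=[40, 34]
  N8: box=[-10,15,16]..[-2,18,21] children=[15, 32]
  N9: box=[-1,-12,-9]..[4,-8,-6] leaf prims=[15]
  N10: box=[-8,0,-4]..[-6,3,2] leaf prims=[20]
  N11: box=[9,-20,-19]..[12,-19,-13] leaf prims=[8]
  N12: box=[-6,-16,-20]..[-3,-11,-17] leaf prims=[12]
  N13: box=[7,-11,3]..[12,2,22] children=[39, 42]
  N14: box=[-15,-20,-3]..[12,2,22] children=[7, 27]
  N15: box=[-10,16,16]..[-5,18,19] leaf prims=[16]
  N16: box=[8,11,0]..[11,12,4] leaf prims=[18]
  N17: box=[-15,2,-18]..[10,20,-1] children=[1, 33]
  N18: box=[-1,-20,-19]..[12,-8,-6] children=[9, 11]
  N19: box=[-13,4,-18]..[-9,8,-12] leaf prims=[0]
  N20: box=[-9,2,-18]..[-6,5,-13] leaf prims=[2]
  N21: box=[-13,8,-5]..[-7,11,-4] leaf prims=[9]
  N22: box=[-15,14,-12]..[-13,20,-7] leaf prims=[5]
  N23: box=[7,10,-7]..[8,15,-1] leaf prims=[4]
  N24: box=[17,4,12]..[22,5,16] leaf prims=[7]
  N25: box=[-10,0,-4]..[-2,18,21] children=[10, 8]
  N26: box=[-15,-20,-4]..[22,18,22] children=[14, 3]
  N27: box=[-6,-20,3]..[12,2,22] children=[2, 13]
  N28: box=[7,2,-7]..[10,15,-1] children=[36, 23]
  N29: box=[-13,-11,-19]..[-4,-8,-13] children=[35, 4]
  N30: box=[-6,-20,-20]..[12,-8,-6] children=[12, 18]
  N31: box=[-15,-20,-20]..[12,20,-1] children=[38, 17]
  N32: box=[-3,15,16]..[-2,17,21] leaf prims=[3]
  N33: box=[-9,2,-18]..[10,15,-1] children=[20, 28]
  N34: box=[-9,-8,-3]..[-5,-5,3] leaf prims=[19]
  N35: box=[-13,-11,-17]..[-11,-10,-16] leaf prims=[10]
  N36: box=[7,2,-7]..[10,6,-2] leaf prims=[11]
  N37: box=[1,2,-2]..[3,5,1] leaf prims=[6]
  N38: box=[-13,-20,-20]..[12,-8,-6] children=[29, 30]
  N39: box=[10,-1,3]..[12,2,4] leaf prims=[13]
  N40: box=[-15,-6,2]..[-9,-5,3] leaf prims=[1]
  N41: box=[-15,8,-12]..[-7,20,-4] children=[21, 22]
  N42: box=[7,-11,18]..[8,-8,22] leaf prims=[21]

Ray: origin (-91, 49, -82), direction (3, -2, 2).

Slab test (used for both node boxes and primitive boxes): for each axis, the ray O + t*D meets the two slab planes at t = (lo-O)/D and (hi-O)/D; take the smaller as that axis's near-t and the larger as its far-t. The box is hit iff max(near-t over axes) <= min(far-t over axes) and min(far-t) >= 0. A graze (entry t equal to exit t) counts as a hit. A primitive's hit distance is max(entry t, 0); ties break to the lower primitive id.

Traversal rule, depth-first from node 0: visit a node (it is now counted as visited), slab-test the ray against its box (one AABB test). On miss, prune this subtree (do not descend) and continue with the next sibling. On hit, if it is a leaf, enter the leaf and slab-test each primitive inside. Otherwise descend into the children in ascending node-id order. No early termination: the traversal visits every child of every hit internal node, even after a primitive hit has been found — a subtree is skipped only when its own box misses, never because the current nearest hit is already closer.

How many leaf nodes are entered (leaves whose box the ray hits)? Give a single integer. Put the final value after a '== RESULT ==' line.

Trace the traversal:
N0 x:[76/3,113/3] y:[29/2,69/2] z:[31,52] -> hit [31,69/2], descend [26, 31]
  N26 x:[76/3,113/3] y:[31/2,69/2] z:[39,52] -> miss, prune
  N31 x:[76/3,103/3] y:[29/2,69/2] z:[31,81/2] -> hit [31,103/3], descend [17, 38]
    N17 x:[76/3,101/3] y:[29/2,47/2] z:[32,81/2] -> miss, prune
    N38 x:[26,103/3] y:[57/2,69/2] z:[31,38] -> hit [31,103/3], descend [29, 30]
      N29 x:[26,29] y:[57/2,30] z:[63/2,69/2] -> miss, prune
      N30 x:[85/3,103/3] y:[57/2,69/2] z:[31,38] -> hit [31,103/3], descend [12, 18]
        N12 x:[85/3,88/3] y:[30,65/2] z:[31,65/2] -> miss, prune
        N18 x:[30,103/3] y:[57/2,69/2] z:[63/2,38] -> hit [63/2,103/3], descend [9, 11]
          N9 x:[30,95/3] y:[57/2,61/2] z:[73/2,38] -> miss, prune
          N11 x:[100/3,103/3] y:[34,69/2] z:[63/2,69/2] -> hit [34,103/3] leaf, test {P8@t=34}

Visited [0, 26, 31, 17, 38, 29, 30, 12, 18, 9, 11]. Tests: 11 box, 1 leaf. Nearest: P8.

== RESULT ==
1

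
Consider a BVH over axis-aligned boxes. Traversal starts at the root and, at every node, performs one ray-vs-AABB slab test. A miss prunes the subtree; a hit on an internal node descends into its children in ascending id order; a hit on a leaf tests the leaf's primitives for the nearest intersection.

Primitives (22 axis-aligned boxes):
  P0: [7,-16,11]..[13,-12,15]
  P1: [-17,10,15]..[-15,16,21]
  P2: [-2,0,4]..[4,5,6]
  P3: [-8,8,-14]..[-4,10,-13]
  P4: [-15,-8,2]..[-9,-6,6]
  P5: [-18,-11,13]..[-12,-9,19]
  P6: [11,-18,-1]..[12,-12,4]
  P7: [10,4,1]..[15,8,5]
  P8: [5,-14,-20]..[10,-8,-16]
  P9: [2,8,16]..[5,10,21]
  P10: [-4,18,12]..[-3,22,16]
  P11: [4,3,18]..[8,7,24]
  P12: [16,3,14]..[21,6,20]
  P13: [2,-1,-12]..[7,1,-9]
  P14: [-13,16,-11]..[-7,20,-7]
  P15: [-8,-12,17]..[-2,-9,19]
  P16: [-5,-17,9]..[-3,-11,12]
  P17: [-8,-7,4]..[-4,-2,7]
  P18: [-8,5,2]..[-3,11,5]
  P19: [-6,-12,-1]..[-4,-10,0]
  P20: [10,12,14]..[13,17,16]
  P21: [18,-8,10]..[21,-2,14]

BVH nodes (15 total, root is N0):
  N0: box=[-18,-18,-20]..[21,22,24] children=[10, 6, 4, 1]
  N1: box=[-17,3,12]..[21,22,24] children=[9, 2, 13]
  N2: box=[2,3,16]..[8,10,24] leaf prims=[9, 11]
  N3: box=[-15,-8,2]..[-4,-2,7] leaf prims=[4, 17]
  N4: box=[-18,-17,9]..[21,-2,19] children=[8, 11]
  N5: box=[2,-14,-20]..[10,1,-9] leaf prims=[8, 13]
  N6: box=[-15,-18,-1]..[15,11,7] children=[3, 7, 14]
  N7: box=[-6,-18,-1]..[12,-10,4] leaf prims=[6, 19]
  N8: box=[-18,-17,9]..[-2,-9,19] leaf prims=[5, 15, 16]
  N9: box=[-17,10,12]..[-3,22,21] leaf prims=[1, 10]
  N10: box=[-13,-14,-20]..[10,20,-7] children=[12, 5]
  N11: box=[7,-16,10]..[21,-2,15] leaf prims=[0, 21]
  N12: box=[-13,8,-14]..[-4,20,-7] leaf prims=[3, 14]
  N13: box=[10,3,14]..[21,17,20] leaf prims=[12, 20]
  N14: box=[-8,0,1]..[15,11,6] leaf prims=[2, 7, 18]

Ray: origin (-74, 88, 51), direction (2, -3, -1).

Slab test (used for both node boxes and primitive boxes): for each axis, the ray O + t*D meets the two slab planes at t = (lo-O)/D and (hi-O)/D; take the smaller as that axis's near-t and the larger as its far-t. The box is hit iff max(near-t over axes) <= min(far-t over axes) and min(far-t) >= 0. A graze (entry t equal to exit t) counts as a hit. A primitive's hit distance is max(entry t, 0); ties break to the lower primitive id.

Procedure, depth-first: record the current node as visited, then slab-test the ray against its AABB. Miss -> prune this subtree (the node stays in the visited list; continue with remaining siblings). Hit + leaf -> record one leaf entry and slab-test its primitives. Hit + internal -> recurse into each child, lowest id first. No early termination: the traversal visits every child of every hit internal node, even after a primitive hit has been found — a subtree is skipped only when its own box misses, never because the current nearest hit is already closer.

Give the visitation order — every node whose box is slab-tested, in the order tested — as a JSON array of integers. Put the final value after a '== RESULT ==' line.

Walk:
N0 x:[28,95/2] y:[22,106/3] z:[27,71] -> hit [28,106/3], descend [1, 4, 6, 10]
  N1 x:[57/2,95/2] y:[22,85/3] z:[27,39] -> miss, prune
  N4 x:[28,95/2] y:[30,35] z:[32,42] -> hit [32,35], descend [8, 11]
    N8 x:[28,36] y:[97/3,35] z:[32,42] -> hit [97/3,35] leaf, test {P5(miss), P15@t=33, P16(miss)}
    N11 x:[81/2,95/2] y:[30,104/3] z:[36,41] -> miss, prune
  N6 x:[59/2,89/2] y:[77/3,106/3] z:[44,52] -> miss, prune
  N10 x:[61/2,42] y:[68/3,34] z:[58,71] -> miss, prune

Visited [0, 1, 4, 8, 11, 6, 10]. Tests: 7 box, 1 leaf. Nearest: P15.

== RESULT ==
[0, 1, 4, 8, 11, 6, 10]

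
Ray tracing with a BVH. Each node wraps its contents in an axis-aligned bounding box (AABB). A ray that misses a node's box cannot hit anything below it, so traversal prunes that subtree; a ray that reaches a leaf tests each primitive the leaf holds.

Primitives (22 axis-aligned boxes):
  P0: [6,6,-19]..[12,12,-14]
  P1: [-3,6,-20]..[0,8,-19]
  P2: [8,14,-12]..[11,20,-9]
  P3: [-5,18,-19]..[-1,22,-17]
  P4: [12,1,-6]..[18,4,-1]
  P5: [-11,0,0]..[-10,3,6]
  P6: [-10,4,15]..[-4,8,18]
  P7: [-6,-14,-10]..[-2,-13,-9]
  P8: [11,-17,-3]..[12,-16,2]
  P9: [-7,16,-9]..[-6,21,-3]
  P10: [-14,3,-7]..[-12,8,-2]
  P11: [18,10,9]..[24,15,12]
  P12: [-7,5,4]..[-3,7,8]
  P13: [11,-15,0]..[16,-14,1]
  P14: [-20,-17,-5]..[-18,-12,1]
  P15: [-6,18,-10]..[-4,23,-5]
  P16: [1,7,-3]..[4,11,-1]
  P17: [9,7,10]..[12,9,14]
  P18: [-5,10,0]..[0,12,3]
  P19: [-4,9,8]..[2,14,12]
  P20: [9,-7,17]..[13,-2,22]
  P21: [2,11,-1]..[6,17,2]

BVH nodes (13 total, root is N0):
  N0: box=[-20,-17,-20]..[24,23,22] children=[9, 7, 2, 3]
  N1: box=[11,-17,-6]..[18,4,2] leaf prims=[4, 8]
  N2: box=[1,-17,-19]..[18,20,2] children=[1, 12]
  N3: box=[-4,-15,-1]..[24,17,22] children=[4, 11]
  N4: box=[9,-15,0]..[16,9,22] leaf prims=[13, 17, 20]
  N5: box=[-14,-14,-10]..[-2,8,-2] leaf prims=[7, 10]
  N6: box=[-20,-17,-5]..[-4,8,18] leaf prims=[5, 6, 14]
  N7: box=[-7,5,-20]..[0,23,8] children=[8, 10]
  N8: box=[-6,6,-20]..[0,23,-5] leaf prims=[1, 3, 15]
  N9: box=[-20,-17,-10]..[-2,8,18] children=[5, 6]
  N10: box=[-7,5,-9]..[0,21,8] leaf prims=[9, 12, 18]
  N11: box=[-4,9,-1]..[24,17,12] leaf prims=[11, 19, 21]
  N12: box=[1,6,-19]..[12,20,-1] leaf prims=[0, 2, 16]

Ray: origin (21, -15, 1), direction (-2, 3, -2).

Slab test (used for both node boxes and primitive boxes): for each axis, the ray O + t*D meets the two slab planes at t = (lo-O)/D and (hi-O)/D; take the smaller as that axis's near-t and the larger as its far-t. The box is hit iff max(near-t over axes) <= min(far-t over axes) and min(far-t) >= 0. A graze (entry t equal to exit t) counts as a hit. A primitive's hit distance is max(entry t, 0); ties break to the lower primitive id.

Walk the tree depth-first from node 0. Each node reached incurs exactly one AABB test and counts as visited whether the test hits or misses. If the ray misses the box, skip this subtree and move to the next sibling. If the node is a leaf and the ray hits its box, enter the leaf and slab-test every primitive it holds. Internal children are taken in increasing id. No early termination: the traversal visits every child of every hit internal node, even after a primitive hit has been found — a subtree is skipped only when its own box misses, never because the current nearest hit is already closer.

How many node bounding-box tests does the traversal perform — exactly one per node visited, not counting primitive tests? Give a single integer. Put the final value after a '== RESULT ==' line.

Trace the traversal:
N0 x:[-3/2,41/2] y:[-2/3,38/3] z:[-21/2,21/2] -> hit [-2/3,21/2], descend [2, 3, 7, 9]
  N2 x:[3/2,10] y:[-2/3,35/3] z:[-1/2,10] -> hit [3/2,10], descend [1, 12]
    N1 x:[3/2,5] y:[-2/3,19/3] z:[-1/2,7/2] -> hit [3/2,7/2] leaf, test {P4(miss), P8(miss)}
    N12 x:[9/2,10] y:[7,35/3] z:[1,10] -> hit [7,10] leaf, test {P0@t=15/2, P2(miss), P16(miss)}
  N3 x:[-3/2,25/2] y:[0,32/3] z:[-21/2,1] -> hit [0,1], descend [4, 11]
    N4 x:[5/2,6] y:[0,8] z:[-21/2,1/2] -> miss, prune
    N11 x:[-3/2,25/2] y:[8,32/3] z:[-11/2,1] -> miss, prune
  N7 x:[21/2,14] y:[20/3,38/3] z:[-7/2,21/2] -> hit [21/2,21/2], descend [8, 10]
    N8 x:[21/2,27/2] y:[7,38/3] z:[3,21/2] -> hit [21/2,21/2] leaf, test {P1(miss), P3(miss), P15(miss)}
    N10 x:[21/2,14] y:[20/3,12] z:[-7/2,5] -> miss, prune
  N9 x:[23/2,41/2] y:[-2/3,23/3] z:[-17/2,11/2] -> miss, prune

11 AABB tests over nodes [0, 2, 1, 12, 3, 4, 11, 7, 8, 10, 9]; 3 leaves entered; closest P0.

== RESULT ==
11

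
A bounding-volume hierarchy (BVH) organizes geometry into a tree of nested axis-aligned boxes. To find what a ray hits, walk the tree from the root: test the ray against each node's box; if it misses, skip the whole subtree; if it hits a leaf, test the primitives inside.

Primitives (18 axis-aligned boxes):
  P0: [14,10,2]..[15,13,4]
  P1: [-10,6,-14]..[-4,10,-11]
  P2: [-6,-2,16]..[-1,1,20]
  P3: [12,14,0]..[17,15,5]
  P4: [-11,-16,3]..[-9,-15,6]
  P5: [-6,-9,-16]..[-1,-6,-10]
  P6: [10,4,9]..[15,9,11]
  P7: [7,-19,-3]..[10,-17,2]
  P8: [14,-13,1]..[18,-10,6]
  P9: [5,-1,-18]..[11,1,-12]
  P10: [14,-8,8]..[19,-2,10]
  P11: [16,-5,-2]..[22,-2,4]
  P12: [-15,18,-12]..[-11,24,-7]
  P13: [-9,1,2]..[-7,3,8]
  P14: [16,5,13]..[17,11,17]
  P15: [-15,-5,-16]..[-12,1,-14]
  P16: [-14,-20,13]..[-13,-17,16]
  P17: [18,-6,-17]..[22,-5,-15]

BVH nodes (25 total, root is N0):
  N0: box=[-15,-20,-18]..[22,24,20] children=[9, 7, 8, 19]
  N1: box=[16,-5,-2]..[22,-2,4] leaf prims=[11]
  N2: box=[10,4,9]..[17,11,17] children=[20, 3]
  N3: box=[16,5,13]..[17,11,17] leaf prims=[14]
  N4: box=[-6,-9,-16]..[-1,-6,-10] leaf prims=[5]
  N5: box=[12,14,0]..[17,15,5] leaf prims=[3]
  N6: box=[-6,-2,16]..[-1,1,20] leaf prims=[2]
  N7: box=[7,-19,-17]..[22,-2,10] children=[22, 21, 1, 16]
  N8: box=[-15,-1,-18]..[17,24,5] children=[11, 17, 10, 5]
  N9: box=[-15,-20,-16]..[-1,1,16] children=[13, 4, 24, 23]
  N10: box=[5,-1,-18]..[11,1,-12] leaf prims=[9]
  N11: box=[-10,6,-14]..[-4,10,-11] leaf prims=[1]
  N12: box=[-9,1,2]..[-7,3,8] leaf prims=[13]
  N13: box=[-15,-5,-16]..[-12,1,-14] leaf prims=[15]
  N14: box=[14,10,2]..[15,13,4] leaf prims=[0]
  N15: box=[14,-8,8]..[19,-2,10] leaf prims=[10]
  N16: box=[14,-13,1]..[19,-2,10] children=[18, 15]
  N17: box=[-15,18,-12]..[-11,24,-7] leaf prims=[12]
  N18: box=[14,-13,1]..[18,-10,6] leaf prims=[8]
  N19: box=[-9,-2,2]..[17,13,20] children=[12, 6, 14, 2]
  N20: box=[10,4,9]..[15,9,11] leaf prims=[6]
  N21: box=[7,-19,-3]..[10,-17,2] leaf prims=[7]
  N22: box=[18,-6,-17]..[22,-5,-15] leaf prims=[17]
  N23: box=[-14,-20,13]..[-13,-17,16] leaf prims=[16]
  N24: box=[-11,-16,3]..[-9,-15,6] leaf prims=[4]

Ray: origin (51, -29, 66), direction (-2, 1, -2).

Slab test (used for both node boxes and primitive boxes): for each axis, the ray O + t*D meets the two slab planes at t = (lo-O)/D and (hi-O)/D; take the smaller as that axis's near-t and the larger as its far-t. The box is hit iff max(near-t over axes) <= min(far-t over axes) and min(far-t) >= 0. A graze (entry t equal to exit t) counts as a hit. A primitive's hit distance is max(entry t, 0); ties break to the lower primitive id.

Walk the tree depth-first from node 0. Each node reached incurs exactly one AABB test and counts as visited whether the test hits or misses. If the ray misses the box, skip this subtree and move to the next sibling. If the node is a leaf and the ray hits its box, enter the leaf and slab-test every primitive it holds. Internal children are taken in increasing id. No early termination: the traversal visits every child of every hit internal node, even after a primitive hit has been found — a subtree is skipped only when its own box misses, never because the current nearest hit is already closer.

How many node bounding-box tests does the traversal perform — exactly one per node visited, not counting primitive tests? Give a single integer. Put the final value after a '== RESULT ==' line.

Walk:
N0 x:[29/2,33] y:[9,53] z:[23,42] -> hit [23,33], descend [7, 8, 9, 19]
  N7 x:[29/2,22] y:[10,27] z:[28,83/2] -> miss, prune
  N8 x:[17,33] y:[28,53] z:[61/2,42] -> hit [61/2,33], descend [5, 10, 11, 17]
    N5 x:[17,39/2] y:[43,44] z:[61/2,33] -> miss, prune
    N10 x:[20,23] y:[28,30] z:[39,42] -> miss, prune
    N11 x:[55/2,61/2] y:[35,39] z:[77/2,40] -> miss, prune
    N17 x:[31,33] y:[47,53] z:[73/2,39] -> miss, prune
  N9 x:[26,33] y:[9,30] z:[25,41] -> hit [26,30], descend [4, 13, 23, 24]
    N4 x:[26,57/2] y:[20,23] z:[38,41] -> miss, prune
    N13 x:[63/2,33] y:[24,30] z:[40,41] -> miss, prune
    N23 x:[32,65/2] y:[9,12] z:[25,53/2] -> miss, prune
    N24 x:[30,31] y:[13,14] z:[30,63/2] -> miss, prune
  N19 x:[17,30] y:[27,42] z:[23,32] -> hit [27,30], descend [2, 6, 12, 14]
    N2 x:[17,41/2] y:[33,40] z:[49/2,57/2] -> miss, prune
    N6 x:[26,57/2] y:[27,30] z:[23,25] -> miss, prune
    N12 x:[29,30] y:[30,32] z:[29,32] -> hit [30,30] leaf, test {P13@t=30}
    N14 x:[18,37/2] y:[39,42] z:[31,32] -> miss, prune

order=[0, 7, 8, 5, 10, 11, 17, 9, 4, 13, 23, 24, 19, 2, 6, 12, 14]  |boxes|=17  |leaves|=1  hit=P13

== RESULT ==
17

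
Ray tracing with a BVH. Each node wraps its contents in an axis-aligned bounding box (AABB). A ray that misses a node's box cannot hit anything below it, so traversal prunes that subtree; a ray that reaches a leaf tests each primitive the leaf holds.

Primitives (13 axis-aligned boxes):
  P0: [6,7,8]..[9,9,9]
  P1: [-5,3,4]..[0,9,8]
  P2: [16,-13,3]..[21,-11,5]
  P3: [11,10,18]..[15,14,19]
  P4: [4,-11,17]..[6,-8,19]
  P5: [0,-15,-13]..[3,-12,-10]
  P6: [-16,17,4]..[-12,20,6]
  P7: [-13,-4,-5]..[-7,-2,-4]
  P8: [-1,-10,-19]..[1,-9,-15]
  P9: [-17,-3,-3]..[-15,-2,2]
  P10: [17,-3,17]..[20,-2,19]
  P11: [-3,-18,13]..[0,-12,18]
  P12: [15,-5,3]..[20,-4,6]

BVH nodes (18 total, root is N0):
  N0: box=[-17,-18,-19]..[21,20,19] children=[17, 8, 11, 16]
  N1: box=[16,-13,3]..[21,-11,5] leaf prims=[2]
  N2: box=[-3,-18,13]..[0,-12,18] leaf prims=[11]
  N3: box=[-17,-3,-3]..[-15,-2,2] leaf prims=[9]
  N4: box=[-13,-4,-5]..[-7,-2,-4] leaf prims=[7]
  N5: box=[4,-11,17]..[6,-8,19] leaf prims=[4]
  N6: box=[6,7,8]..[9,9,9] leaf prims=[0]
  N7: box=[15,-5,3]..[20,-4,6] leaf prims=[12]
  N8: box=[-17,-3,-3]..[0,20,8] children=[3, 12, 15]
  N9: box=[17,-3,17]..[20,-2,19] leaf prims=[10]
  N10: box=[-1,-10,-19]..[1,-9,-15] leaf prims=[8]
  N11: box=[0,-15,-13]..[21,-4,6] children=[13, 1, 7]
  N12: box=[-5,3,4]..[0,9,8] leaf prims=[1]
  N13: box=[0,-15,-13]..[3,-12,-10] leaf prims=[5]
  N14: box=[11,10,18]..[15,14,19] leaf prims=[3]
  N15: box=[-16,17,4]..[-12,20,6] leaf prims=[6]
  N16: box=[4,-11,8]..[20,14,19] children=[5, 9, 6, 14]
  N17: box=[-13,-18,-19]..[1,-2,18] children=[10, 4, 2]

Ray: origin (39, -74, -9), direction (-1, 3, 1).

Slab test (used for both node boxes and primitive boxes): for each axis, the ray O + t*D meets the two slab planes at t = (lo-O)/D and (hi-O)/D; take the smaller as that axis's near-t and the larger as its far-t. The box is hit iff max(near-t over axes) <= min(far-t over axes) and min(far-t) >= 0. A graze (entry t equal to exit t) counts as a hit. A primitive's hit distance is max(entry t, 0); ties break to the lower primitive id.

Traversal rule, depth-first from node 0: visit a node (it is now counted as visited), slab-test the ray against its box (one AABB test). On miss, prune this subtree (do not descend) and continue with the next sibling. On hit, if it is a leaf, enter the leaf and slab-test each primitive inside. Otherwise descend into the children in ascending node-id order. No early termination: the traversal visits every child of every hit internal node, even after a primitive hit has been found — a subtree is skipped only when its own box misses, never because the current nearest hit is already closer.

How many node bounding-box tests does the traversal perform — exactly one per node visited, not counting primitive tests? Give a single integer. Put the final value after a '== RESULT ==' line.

Walk:
N0 x:[18,56] y:[56/3,94/3] z:[-10,28] -> hit [56/3,28], descend [8, 11, 16, 17]
  N8 x:[39,56] y:[71/3,94/3] z:[6,17] -> miss, prune
  N11 x:[18,39] y:[59/3,70/3] z:[-4,15] -> miss, prune
  N16 x:[19,35] y:[21,88/3] z:[17,28] -> hit [21,28], descend [5, 6, 9, 14]
    N5 x:[33,35] y:[21,22] z:[26,28] -> miss, prune
    N6 x:[30,33] y:[27,83/3] z:[17,18] -> miss, prune
    N9 x:[19,22] y:[71/3,24] z:[26,28] -> miss, prune
    N14 x:[24,28] y:[28,88/3] z:[27,28] -> hit [28,28] leaf, test {P3@t=28}
  N17 x:[38,52] y:[56/3,24] z:[-10,27] -> miss, prune

order=[0, 8, 11, 16, 5, 6, 9, 14, 17]  |boxes|=9  |leaves|=1  hit=P3

== RESULT ==
9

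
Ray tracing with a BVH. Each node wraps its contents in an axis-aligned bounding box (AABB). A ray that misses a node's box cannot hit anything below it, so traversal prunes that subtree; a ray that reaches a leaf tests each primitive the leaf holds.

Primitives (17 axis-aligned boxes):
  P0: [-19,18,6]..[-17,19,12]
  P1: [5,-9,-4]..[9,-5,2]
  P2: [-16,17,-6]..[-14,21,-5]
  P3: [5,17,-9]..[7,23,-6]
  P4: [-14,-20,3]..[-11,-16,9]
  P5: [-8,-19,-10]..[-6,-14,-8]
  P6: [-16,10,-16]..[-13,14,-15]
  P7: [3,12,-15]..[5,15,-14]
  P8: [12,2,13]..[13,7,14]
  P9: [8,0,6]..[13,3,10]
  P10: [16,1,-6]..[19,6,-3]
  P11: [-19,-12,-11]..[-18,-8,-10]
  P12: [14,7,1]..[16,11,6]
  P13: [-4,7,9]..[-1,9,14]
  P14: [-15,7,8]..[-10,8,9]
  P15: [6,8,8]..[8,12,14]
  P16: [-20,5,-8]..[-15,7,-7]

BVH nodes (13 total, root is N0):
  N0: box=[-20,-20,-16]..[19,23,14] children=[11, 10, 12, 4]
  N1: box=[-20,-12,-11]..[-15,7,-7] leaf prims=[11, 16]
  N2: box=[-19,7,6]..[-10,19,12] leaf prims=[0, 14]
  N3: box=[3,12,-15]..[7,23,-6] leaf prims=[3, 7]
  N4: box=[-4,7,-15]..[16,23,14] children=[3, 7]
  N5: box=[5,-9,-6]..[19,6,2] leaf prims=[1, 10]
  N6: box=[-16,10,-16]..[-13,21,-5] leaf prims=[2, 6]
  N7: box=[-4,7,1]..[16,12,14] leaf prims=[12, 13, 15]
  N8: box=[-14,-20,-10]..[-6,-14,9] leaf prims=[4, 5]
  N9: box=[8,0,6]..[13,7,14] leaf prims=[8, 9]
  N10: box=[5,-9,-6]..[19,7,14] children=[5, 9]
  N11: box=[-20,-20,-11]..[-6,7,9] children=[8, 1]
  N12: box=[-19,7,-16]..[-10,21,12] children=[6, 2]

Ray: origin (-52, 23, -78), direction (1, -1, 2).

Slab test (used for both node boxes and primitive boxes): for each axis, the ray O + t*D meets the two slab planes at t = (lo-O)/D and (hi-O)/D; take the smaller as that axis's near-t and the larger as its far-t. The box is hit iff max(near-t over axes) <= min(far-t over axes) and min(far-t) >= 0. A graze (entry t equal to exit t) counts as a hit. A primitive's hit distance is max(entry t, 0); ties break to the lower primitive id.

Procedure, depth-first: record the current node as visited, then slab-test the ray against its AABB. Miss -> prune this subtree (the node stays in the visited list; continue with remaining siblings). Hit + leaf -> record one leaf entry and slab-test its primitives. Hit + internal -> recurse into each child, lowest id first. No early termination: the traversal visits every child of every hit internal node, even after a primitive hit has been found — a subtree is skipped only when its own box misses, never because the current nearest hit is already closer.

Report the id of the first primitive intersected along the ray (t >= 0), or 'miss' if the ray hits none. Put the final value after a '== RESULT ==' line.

Walk:
N0 x:[32,71] y:[0,43] z:[31,46] -> hit [32,43], descend [4, 10, 11, 12]
  N4 x:[48,68] y:[0,16] z:[63/2,46] -> miss, prune
  N10 x:[57,71] y:[16,32] z:[36,46] -> miss, prune
  N11 x:[32,46] y:[16,43] z:[67/2,87/2] -> hit [67/2,43], descend [1, 8]
    N1 x:[32,37] y:[16,35] z:[67/2,71/2] -> hit [67/2,35] leaf, test {P11@t=67/2, P16(miss)}
    N8 x:[38,46] y:[37,43] z:[34,87/2] -> hit [38,43] leaf, test {P4@t=81/2, P5(miss)}
  N12 x:[33,42] y:[2,16] z:[31,45] -> miss, prune

Visited [0, 4, 10, 11, 1, 8, 12]. Tests: 7 box, 2 leaf. Nearest: P11.

== RESULT ==
11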